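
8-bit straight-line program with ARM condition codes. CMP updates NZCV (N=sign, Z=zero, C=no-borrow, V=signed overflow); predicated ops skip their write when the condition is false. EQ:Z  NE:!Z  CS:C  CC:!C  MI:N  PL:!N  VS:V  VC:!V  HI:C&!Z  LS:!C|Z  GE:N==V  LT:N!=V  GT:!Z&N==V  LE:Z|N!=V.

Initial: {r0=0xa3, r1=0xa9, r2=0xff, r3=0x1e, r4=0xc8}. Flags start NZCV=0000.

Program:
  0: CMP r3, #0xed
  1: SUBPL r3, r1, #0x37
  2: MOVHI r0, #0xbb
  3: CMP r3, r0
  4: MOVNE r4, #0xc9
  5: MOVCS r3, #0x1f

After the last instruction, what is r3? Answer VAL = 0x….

VAL = 0x72

[0] flags=0000 → (cmp)
[1] flags=0000 PL?T → r3=0x72
[2] flags=0000 HI?F → skip
[3] flags=1001 → (cmp)
[4] flags=1001 NE?T → r4=0xc9
[5] flags=1001 CS?F → skip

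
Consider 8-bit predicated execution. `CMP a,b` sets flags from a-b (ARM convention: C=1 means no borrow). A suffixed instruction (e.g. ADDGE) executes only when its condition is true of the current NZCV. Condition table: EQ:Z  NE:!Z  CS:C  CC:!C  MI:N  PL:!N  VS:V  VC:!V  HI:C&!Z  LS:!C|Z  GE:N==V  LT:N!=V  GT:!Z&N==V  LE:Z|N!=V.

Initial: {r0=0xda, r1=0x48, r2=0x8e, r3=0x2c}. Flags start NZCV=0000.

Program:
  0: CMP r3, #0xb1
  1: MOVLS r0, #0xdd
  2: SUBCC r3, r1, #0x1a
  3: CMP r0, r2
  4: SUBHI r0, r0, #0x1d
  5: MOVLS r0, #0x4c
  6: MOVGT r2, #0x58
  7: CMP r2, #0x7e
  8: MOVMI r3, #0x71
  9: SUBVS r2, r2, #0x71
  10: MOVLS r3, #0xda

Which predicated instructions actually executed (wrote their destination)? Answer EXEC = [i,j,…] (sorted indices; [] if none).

0: ✓ CMP  NZCV=0000
1: ✓ MOVLS  r0←0xdd
2: ✓ SUBCC  r3←0x2e
3: ✓ CMP  NZCV=0010
4: ✓ SUBHI  r0←0xc0
5: · MOVLS
6: ✓ MOVGT  r2←0x58
7: ✓ CMP  NZCV=1000
8: ✓ MOVMI  r3←0x71
9: · SUBVS
10: ✓ MOVLS  r3←0xda

EXEC = [1,2,4,6,8,10]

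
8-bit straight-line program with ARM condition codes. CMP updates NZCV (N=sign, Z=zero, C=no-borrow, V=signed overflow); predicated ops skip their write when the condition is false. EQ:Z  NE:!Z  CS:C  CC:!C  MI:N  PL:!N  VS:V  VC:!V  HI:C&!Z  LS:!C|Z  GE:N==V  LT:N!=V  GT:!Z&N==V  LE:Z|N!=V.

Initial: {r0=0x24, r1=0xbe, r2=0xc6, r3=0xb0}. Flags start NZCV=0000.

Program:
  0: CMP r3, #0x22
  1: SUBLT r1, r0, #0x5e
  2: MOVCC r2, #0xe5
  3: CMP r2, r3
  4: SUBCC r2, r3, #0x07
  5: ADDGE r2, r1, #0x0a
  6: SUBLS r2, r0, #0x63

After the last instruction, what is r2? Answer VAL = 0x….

0: ✓ CMP  NZCV=1010
1: ✓ SUBLT  r1←0xc6
2: · MOVCC
3: ✓ CMP  NZCV=0010
4: · SUBCC
5: ✓ ADDGE  r2←0xd0
6: · SUBLS

VAL = 0xd0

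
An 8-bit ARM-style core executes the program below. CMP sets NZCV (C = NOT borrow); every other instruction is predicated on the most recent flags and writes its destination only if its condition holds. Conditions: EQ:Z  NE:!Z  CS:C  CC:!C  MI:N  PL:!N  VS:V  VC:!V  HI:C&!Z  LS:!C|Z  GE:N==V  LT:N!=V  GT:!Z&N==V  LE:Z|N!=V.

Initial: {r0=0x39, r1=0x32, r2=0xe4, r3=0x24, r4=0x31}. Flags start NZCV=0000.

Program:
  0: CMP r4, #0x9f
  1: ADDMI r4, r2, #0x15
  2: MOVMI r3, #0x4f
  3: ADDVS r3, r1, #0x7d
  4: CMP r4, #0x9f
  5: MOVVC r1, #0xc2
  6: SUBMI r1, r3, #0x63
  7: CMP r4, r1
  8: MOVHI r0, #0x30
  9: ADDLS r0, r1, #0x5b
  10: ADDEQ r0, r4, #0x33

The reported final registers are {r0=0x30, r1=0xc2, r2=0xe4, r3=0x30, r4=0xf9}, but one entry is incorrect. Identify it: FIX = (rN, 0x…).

0: ✓ CMP  NZCV=1001
1: ✓ ADDMI  r4←0xf9
2: ✓ MOVMI  r3←0x4f
3: ✓ ADDVS  r3←0xaf
4: ✓ CMP  NZCV=0010
5: ✓ MOVVC  r1←0xc2
6: · SUBMI
7: ✓ CMP  NZCV=0010
8: ✓ MOVHI  r0←0x30
9: · ADDLS
10: · ADDEQ

FIX = (r3, 0xaf)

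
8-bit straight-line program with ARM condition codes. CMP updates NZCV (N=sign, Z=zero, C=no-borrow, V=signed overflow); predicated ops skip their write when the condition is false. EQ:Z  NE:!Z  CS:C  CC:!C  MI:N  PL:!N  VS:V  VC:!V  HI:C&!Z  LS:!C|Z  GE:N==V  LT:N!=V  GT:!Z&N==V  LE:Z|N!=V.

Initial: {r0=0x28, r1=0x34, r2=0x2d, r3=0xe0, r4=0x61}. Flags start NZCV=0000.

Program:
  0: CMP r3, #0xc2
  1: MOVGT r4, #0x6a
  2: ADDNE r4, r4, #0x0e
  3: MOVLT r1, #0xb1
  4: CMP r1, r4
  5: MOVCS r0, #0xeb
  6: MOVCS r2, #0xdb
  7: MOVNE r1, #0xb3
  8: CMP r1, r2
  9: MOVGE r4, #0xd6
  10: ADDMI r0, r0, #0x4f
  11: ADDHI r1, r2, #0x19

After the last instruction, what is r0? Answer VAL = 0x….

VAL = 0x77

0: ✓ CMP  NZCV=0010
1: ✓ MOVGT  r4←0x6a
2: ✓ ADDNE  r4←0x78
3: · MOVLT
4: ✓ CMP  NZCV=1000
5: · MOVCS
6: · MOVCS
7: ✓ MOVNE  r1←0xb3
8: ✓ CMP  NZCV=1010
9: · MOVGE
10: ✓ ADDMI  r0←0x77
11: ✓ ADDHI  r1←0x46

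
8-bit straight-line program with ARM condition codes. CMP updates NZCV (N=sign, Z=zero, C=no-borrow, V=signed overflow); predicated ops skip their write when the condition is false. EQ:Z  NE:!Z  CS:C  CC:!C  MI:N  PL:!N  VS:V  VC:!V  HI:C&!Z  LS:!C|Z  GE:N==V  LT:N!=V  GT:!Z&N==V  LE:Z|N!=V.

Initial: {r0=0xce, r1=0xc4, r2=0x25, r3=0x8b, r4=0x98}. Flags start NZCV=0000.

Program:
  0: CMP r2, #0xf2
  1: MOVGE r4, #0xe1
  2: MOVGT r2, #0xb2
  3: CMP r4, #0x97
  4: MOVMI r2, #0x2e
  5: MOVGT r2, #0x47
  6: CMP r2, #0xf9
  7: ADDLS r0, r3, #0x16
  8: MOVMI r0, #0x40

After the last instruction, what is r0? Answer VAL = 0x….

VAL = 0xa1

[0] flags=0000 → (cmp)
[1] flags=0000 GE?T → r4=0xe1
[2] flags=0000 GT?T → r2=0xb2
[3] flags=0010 → (cmp)
[4] flags=0010 MI?F → skip
[5] flags=0010 GT?T → r2=0x47
[6] flags=0000 → (cmp)
[7] flags=0000 LS?T → r0=0xa1
[8] flags=0000 MI?F → skip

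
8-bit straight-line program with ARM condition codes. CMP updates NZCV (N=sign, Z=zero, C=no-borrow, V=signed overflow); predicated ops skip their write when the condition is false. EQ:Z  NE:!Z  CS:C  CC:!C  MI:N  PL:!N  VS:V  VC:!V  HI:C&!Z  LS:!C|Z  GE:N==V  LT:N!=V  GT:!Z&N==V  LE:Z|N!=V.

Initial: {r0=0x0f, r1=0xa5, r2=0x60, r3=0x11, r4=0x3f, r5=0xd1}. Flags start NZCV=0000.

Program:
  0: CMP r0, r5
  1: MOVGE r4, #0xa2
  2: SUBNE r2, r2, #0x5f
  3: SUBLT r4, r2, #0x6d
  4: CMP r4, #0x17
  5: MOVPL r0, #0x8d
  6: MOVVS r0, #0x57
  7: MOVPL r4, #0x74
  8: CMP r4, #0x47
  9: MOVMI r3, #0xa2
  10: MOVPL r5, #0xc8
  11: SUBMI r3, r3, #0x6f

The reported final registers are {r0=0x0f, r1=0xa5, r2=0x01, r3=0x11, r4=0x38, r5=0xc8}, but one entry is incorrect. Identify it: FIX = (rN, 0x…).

FIX = (r4, 0xa2)

0: ✓ CMP  NZCV=0000
1: ✓ MOVGE  r4←0xa2
2: ✓ SUBNE  r2←0x01
3: · SUBLT
4: ✓ CMP  NZCV=1010
5: · MOVPL
6: · MOVVS
7: · MOVPL
8: ✓ CMP  NZCV=0011
9: · MOVMI
10: ✓ MOVPL  r5←0xc8
11: · SUBMI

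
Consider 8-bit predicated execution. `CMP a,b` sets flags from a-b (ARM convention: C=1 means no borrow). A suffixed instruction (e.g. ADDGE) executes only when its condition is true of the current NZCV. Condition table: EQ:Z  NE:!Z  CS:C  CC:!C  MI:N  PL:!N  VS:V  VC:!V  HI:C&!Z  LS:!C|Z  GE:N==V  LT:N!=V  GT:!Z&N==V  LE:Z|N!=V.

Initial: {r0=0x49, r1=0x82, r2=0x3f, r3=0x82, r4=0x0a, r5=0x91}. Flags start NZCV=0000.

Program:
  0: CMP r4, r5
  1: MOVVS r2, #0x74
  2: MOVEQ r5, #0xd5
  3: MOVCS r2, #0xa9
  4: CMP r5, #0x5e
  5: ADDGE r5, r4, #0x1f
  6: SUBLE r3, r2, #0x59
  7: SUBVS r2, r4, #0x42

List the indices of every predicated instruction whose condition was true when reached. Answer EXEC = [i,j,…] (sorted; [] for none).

EXEC = [6,7]

0: ✓ CMP  NZCV=0000
1: · MOVVS
2: · MOVEQ
3: · MOVCS
4: ✓ CMP  NZCV=0011
5: · ADDGE
6: ✓ SUBLE  r3←0xe6
7: ✓ SUBVS  r2←0xc8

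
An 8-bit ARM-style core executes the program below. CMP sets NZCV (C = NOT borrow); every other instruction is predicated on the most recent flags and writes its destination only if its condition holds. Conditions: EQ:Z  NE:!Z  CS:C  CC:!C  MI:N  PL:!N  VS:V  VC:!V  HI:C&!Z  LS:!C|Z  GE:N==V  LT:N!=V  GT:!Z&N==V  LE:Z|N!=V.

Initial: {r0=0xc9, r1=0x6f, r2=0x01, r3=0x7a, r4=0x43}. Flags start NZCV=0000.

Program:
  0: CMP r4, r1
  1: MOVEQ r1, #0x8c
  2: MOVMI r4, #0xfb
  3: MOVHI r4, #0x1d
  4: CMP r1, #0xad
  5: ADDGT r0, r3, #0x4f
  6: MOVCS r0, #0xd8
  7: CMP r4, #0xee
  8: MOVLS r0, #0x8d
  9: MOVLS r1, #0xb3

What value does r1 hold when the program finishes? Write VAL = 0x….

0: ✓ CMP  NZCV=1000
1: · MOVEQ
2: ✓ MOVMI  r4←0xfb
3: · MOVHI
4: ✓ CMP  NZCV=1001
5: ✓ ADDGT  r0←0xc9
6: · MOVCS
7: ✓ CMP  NZCV=0010
8: · MOVLS
9: · MOVLS

VAL = 0x6f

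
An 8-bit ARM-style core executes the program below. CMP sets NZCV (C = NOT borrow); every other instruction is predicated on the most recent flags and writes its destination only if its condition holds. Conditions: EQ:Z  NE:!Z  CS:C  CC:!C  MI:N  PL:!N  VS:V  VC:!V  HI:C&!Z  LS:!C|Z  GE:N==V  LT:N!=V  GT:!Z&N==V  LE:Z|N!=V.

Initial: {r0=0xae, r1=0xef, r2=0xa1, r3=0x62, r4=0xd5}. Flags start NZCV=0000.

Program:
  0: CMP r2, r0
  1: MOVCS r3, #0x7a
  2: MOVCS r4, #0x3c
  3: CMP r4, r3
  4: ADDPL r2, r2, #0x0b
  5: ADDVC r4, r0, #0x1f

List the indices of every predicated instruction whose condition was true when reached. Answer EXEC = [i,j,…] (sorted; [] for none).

EXEC = [4]

[0] flags=1000 → (cmp)
[1] flags=1000 CS?F → skip
[2] flags=1000 CS?F → skip
[3] flags=0011 → (cmp)
[4] flags=0011 PL?T → r2=0xac
[5] flags=0011 VC?F → skip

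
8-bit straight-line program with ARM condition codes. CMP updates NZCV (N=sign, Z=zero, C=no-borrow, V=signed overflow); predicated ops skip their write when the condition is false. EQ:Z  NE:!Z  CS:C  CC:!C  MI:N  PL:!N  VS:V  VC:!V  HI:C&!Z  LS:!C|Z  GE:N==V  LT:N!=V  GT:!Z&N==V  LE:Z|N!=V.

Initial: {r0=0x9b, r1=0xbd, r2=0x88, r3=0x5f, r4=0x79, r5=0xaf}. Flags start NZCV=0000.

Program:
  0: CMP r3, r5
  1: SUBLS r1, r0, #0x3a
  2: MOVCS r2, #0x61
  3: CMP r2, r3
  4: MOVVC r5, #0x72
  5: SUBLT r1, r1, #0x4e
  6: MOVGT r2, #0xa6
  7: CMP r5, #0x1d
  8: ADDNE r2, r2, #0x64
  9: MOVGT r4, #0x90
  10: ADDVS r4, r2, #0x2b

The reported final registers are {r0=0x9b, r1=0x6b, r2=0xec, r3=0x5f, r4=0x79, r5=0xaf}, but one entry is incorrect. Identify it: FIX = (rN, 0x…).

FIX = (r1, 0x13)

[0] flags=1001 → (cmp)
[1] flags=1001 LS?T → r1=0x61
[2] flags=1001 CS?F → skip
[3] flags=0011 → (cmp)
[4] flags=0011 VC?F → skip
[5] flags=0011 LT?T → r1=0x13
[6] flags=0011 GT?F → skip
[7] flags=1010 → (cmp)
[8] flags=1010 NE?T → r2=0xec
[9] flags=1010 GT?F → skip
[10] flags=1010 VS?F → skip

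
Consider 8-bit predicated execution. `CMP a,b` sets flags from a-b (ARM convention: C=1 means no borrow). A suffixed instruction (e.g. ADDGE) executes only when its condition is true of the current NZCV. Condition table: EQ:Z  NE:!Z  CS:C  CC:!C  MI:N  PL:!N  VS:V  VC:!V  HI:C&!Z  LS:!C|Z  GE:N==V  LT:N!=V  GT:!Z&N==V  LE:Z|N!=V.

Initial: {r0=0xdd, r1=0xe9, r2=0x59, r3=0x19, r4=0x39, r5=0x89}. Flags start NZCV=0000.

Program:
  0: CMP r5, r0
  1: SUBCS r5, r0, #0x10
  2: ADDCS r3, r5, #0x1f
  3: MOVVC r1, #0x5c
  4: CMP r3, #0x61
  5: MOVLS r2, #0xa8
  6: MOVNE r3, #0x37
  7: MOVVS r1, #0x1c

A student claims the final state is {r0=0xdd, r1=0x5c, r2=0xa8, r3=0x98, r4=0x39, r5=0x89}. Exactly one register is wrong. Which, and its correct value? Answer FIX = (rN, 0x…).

FIX = (r3, 0x37)

0: ✓ CMP  NZCV=1000
1: · SUBCS
2: · ADDCS
3: ✓ MOVVC  r1←0x5c
4: ✓ CMP  NZCV=1000
5: ✓ MOVLS  r2←0xa8
6: ✓ MOVNE  r3←0x37
7: · MOVVS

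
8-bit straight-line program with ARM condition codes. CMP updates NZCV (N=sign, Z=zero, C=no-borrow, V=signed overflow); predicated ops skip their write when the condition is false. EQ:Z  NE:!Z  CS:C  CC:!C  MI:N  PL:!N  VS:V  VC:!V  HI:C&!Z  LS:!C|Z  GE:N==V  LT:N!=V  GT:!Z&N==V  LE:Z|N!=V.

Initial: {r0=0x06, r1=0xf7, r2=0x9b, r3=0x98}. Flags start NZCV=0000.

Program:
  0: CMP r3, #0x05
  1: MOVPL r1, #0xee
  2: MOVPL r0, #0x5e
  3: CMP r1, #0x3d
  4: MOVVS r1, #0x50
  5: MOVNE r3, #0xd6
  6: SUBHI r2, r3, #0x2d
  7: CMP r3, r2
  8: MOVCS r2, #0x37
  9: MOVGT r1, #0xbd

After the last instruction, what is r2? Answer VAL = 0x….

[0] flags=1010 → (cmp)
[1] flags=1010 PL?F → skip
[2] flags=1010 PL?F → skip
[3] flags=1010 → (cmp)
[4] flags=1010 VS?F → skip
[5] flags=1010 NE?T → r3=0xd6
[6] flags=1010 HI?T → r2=0xa9
[7] flags=0010 → (cmp)
[8] flags=0010 CS?T → r2=0x37
[9] flags=0010 GT?T → r1=0xbd

VAL = 0x37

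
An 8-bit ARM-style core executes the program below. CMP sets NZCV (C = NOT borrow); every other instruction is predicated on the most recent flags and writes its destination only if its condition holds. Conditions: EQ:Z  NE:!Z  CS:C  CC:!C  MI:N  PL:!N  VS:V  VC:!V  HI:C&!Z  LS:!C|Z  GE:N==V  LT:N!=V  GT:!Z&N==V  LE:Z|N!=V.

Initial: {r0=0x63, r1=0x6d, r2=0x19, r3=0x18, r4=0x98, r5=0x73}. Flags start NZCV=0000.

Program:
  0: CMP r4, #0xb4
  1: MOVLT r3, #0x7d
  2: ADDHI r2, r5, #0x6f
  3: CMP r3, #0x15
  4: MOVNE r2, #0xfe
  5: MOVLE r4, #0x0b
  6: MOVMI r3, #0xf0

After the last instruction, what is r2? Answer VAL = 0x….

VAL = 0xfe

[0] flags=1000 → (cmp)
[1] flags=1000 LT?T → r3=0x7d
[2] flags=1000 HI?F → skip
[3] flags=0010 → (cmp)
[4] flags=0010 NE?T → r2=0xfe
[5] flags=0010 LE?F → skip
[6] flags=0010 MI?F → skip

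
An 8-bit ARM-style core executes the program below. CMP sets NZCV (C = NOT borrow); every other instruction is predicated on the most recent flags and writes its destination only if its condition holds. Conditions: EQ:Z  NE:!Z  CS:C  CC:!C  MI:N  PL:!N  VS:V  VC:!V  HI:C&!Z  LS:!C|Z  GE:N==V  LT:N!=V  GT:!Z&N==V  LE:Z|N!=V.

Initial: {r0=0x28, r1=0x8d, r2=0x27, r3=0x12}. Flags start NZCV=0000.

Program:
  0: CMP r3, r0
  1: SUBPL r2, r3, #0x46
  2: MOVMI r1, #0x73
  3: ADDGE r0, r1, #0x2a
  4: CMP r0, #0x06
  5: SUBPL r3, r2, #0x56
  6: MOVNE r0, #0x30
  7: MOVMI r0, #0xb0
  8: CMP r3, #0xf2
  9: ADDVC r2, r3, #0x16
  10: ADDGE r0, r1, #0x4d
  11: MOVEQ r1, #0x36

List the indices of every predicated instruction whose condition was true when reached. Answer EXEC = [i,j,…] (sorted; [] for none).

EXEC = [2,5,6,9]

[0] flags=1000 → (cmp)
[1] flags=1000 PL?F → skip
[2] flags=1000 MI?T → r1=0x73
[3] flags=1000 GE?F → skip
[4] flags=0010 → (cmp)
[5] flags=0010 PL?T → r3=0xd1
[6] flags=0010 NE?T → r0=0x30
[7] flags=0010 MI?F → skip
[8] flags=1000 → (cmp)
[9] flags=1000 VC?T → r2=0xe7
[10] flags=1000 GE?F → skip
[11] flags=1000 EQ?F → skip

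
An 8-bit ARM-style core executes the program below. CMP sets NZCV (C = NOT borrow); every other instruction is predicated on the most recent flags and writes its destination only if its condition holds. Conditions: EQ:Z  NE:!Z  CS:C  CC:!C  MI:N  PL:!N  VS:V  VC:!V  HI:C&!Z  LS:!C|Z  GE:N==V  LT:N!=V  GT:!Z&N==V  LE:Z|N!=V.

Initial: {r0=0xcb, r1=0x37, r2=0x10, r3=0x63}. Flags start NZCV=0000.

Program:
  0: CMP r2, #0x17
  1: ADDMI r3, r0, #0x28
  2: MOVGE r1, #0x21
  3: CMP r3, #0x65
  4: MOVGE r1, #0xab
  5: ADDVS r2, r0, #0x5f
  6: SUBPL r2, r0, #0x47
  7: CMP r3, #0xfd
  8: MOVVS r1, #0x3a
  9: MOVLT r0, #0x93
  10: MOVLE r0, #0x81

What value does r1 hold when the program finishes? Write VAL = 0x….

VAL = 0x37

[0] flags=1000 → (cmp)
[1] flags=1000 MI?T → r3=0xf3
[2] flags=1000 GE?F → skip
[3] flags=1010 → (cmp)
[4] flags=1010 GE?F → skip
[5] flags=1010 VS?F → skip
[6] flags=1010 PL?F → skip
[7] flags=1000 → (cmp)
[8] flags=1000 VS?F → skip
[9] flags=1000 LT?T → r0=0x93
[10] flags=1000 LE?T → r0=0x81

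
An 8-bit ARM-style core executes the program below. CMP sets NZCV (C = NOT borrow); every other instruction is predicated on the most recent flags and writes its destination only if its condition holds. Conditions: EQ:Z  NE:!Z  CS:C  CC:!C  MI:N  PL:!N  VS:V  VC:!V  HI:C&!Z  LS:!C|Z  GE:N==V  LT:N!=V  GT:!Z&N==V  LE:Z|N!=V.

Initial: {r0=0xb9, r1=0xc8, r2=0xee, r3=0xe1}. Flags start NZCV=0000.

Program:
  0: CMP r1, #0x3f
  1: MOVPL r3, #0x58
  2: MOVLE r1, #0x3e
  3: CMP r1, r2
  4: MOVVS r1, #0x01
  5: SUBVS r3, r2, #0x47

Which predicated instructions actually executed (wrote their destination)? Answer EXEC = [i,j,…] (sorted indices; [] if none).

EXEC = [2]

0: ✓ CMP  NZCV=1010
1: · MOVPL
2: ✓ MOVLE  r1←0x3e
3: ✓ CMP  NZCV=0000
4: · MOVVS
5: · SUBVS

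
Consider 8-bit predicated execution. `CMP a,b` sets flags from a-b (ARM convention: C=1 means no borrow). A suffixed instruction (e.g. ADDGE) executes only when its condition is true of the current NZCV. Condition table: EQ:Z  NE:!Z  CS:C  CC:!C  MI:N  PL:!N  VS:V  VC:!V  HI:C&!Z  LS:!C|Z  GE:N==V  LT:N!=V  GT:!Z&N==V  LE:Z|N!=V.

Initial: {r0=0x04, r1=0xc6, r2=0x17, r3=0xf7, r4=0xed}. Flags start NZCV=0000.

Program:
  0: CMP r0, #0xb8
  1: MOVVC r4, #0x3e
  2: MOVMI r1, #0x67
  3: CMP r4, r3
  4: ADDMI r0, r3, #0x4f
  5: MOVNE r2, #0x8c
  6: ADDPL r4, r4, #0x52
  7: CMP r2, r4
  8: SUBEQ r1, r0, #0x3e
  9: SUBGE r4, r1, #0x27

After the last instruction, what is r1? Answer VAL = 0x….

0: ✓ CMP  NZCV=0000
1: ✓ MOVVC  r4←0x3e
2: · MOVMI
3: ✓ CMP  NZCV=0000
4: · ADDMI
5: ✓ MOVNE  r2←0x8c
6: ✓ ADDPL  r4←0x90
7: ✓ CMP  NZCV=1000
8: · SUBEQ
9: · SUBGE

VAL = 0xc6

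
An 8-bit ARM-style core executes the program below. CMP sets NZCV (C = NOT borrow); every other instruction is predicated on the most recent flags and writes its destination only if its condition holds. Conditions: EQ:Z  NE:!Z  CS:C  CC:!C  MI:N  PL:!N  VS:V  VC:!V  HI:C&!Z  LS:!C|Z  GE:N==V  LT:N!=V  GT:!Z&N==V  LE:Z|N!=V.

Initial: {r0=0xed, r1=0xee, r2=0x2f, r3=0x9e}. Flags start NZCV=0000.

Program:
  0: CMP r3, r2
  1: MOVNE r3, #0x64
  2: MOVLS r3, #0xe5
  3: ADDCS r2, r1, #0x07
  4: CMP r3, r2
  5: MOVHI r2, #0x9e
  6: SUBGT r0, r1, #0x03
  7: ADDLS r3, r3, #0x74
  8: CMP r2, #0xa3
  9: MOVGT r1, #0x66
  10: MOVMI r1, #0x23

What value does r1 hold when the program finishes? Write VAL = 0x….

[0] flags=0011 → (cmp)
[1] flags=0011 NE?T → r3=0x64
[2] flags=0011 LS?F → skip
[3] flags=0011 CS?T → r2=0xf5
[4] flags=0000 → (cmp)
[5] flags=0000 HI?F → skip
[6] flags=0000 GT?T → r0=0xeb
[7] flags=0000 LS?T → r3=0xd8
[8] flags=0010 → (cmp)
[9] flags=0010 GT?T → r1=0x66
[10] flags=0010 MI?F → skip

VAL = 0x66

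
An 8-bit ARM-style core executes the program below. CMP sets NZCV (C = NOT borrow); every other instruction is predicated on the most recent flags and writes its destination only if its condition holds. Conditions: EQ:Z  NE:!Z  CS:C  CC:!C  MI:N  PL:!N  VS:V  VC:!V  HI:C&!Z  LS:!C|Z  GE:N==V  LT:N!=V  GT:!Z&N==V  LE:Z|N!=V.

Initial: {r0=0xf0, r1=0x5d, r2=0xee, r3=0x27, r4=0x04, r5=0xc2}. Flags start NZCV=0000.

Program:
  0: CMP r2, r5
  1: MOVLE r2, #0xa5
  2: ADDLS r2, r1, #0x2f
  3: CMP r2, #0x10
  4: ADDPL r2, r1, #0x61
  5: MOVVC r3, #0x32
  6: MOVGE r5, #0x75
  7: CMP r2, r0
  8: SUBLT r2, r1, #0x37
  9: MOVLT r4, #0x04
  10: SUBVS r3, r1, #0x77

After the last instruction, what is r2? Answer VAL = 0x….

[0] flags=0010 → (cmp)
[1] flags=0010 LE?F → skip
[2] flags=0010 LS?F → skip
[3] flags=1010 → (cmp)
[4] flags=1010 PL?F → skip
[5] flags=1010 VC?T → r3=0x32
[6] flags=1010 GE?F → skip
[7] flags=1000 → (cmp)
[8] flags=1000 LT?T → r2=0x26
[9] flags=1000 LT?T → r4=0x04
[10] flags=1000 VS?F → skip

VAL = 0x26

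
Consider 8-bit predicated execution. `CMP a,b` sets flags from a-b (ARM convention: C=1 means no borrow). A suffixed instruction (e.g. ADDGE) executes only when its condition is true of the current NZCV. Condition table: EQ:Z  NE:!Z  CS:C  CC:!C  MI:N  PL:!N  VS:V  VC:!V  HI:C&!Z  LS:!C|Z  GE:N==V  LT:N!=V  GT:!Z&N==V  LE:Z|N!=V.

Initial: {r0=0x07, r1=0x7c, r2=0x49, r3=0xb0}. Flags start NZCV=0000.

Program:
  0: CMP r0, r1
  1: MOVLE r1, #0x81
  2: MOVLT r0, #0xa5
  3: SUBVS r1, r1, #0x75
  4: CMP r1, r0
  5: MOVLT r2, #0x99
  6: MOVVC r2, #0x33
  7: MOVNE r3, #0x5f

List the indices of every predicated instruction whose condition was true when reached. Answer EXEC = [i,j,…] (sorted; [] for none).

0: ✓ CMP  NZCV=1000
1: ✓ MOVLE  r1←0x81
2: ✓ MOVLT  r0←0xa5
3: · SUBVS
4: ✓ CMP  NZCV=1000
5: ✓ MOVLT  r2←0x99
6: ✓ MOVVC  r2←0x33
7: ✓ MOVNE  r3←0x5f

EXEC = [1,2,5,6,7]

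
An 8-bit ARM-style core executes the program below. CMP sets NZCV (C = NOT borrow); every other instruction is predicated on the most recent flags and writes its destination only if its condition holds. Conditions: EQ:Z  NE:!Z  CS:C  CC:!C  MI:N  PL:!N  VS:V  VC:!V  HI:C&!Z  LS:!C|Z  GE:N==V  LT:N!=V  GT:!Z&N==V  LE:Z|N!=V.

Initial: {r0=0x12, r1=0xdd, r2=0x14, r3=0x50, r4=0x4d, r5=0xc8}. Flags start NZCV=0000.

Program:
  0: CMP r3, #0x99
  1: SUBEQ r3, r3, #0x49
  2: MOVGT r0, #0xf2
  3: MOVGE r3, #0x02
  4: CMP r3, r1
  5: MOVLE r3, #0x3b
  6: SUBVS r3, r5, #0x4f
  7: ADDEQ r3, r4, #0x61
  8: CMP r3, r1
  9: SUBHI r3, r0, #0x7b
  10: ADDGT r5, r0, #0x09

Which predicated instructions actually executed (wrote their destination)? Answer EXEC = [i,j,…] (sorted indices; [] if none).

0: ✓ CMP  NZCV=1001
1: · SUBEQ
2: ✓ MOVGT  r0←0xf2
3: ✓ MOVGE  r3←0x02
4: ✓ CMP  NZCV=0000
5: · MOVLE
6: · SUBVS
7: · ADDEQ
8: ✓ CMP  NZCV=0000
9: · SUBHI
10: ✓ ADDGT  r5←0xfb

EXEC = [2,3,10]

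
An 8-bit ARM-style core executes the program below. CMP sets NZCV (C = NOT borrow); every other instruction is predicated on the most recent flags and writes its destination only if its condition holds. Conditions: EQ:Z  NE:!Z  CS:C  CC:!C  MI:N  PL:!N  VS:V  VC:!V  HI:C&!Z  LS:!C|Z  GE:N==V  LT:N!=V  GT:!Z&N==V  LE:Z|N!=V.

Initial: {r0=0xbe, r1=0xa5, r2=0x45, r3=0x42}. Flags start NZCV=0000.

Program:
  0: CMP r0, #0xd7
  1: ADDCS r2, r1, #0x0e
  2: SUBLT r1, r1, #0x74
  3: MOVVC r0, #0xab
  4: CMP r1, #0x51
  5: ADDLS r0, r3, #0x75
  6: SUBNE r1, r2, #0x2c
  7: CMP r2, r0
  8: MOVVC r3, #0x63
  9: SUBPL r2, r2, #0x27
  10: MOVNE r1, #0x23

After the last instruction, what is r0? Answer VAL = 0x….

VAL = 0xb7

[0] flags=1000 → (cmp)
[1] flags=1000 CS?F → skip
[2] flags=1000 LT?T → r1=0x31
[3] flags=1000 VC?T → r0=0xab
[4] flags=1000 → (cmp)
[5] flags=1000 LS?T → r0=0xb7
[6] flags=1000 NE?T → r1=0x19
[7] flags=1001 → (cmp)
[8] flags=1001 VC?F → skip
[9] flags=1001 PL?F → skip
[10] flags=1001 NE?T → r1=0x23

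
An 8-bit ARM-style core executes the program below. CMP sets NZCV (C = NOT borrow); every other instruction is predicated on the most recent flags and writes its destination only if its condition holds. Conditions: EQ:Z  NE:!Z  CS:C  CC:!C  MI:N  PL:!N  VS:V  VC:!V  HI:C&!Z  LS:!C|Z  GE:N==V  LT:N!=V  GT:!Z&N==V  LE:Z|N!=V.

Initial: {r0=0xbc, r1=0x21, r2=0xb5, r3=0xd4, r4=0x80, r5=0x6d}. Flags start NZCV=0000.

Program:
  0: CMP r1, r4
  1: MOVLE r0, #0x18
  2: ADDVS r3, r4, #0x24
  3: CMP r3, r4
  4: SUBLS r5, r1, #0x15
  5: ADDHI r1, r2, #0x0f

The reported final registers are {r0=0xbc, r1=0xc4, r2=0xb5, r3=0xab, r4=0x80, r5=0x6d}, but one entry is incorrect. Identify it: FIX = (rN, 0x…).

[0] flags=1001 → (cmp)
[1] flags=1001 LE?F → skip
[2] flags=1001 VS?T → r3=0xa4
[3] flags=0010 → (cmp)
[4] flags=0010 LS?F → skip
[5] flags=0010 HI?T → r1=0xc4

FIX = (r3, 0xa4)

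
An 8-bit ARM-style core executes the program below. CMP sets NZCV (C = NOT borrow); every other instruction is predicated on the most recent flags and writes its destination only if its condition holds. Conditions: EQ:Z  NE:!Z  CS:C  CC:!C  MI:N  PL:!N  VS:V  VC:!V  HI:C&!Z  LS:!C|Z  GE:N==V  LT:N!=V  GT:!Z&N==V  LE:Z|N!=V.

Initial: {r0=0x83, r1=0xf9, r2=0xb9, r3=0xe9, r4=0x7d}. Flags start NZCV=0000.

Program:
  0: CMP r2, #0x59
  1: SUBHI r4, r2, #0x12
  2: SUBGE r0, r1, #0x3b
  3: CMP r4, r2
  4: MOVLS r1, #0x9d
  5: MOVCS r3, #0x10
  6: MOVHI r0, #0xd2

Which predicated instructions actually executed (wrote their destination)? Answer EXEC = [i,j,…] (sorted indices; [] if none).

0: ✓ CMP  NZCV=0011
1: ✓ SUBHI  r4←0xa7
2: · SUBGE
3: ✓ CMP  NZCV=1000
4: ✓ MOVLS  r1←0x9d
5: · MOVCS
6: · MOVHI

EXEC = [1,4]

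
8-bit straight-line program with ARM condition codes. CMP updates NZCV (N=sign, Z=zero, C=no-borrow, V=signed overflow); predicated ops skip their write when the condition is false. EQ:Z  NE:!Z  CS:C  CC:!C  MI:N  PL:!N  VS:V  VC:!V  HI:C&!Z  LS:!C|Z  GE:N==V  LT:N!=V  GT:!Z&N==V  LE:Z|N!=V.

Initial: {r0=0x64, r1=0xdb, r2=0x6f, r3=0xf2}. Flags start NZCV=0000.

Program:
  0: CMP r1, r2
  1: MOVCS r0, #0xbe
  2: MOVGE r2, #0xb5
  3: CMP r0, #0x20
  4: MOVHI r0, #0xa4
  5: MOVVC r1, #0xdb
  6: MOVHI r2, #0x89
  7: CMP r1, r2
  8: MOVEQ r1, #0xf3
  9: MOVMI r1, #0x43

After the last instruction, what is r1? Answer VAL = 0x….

0: ✓ CMP  NZCV=0011
1: ✓ MOVCS  r0←0xbe
2: · MOVGE
3: ✓ CMP  NZCV=1010
4: ✓ MOVHI  r0←0xa4
5: ✓ MOVVC  r1←0xdb
6: ✓ MOVHI  r2←0x89
7: ✓ CMP  NZCV=0010
8: · MOVEQ
9: · MOVMI

VAL = 0xdb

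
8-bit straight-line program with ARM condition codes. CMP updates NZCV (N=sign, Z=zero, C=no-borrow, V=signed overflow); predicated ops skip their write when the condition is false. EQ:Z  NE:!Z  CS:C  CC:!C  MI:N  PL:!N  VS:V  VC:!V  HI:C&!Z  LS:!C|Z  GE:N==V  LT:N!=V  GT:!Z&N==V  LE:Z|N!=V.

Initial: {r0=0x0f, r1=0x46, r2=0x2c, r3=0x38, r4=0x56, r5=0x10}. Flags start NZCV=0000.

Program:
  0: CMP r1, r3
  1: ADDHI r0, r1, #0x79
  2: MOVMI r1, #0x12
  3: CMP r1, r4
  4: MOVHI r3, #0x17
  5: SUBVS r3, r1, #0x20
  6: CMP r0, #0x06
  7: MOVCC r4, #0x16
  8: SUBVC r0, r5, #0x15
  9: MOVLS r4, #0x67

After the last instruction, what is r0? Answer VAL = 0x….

VAL = 0xfb

0: ✓ CMP  NZCV=0010
1: ✓ ADDHI  r0←0xbf
2: · MOVMI
3: ✓ CMP  NZCV=1000
4: · MOVHI
5: · SUBVS
6: ✓ CMP  NZCV=1010
7: · MOVCC
8: ✓ SUBVC  r0←0xfb
9: · MOVLS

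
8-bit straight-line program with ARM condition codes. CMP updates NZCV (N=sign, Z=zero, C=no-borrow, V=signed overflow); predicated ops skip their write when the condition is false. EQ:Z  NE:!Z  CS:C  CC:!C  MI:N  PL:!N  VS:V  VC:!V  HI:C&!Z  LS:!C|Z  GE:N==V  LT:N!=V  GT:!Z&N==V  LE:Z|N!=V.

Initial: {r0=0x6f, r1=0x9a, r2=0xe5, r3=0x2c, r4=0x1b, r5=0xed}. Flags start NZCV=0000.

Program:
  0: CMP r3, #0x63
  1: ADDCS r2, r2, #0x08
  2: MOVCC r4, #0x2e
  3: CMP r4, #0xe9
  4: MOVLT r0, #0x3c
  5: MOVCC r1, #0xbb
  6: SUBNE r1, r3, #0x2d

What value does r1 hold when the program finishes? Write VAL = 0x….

0: ✓ CMP  NZCV=1000
1: · ADDCS
2: ✓ MOVCC  r4←0x2e
3: ✓ CMP  NZCV=0000
4: · MOVLT
5: ✓ MOVCC  r1←0xbb
6: ✓ SUBNE  r1←0xff

VAL = 0xff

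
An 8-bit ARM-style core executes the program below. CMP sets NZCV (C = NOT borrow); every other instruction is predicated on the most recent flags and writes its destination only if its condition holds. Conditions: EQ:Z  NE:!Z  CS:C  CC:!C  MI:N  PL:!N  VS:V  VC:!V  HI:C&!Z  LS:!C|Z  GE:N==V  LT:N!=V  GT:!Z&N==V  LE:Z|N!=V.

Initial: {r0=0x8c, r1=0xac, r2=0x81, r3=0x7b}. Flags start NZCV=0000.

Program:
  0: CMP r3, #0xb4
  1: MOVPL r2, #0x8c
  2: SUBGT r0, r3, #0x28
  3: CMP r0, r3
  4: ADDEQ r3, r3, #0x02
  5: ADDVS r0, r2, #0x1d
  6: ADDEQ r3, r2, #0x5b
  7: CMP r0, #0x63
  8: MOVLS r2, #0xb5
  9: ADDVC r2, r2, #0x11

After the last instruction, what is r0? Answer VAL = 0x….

[0] flags=1001 → (cmp)
[1] flags=1001 PL?F → skip
[2] flags=1001 GT?T → r0=0x53
[3] flags=1000 → (cmp)
[4] flags=1000 EQ?F → skip
[5] flags=1000 VS?F → skip
[6] flags=1000 EQ?F → skip
[7] flags=1000 → (cmp)
[8] flags=1000 LS?T → r2=0xb5
[9] flags=1000 VC?T → r2=0xc6

VAL = 0x53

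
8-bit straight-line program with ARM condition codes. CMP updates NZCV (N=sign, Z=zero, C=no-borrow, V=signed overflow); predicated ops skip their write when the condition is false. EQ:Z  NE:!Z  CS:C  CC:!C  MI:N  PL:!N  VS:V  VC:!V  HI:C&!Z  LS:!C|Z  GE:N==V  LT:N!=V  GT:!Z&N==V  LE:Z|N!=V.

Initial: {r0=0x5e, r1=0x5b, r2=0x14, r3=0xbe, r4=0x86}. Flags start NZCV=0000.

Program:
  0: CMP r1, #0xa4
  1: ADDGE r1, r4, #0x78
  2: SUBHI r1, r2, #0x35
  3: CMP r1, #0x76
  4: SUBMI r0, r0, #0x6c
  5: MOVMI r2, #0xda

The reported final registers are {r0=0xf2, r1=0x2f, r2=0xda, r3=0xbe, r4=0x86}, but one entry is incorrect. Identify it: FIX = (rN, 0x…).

FIX = (r1, 0xfe)

[0] flags=1001 → (cmp)
[1] flags=1001 GE?T → r1=0xfe
[2] flags=1001 HI?F → skip
[3] flags=1010 → (cmp)
[4] flags=1010 MI?T → r0=0xf2
[5] flags=1010 MI?T → r2=0xda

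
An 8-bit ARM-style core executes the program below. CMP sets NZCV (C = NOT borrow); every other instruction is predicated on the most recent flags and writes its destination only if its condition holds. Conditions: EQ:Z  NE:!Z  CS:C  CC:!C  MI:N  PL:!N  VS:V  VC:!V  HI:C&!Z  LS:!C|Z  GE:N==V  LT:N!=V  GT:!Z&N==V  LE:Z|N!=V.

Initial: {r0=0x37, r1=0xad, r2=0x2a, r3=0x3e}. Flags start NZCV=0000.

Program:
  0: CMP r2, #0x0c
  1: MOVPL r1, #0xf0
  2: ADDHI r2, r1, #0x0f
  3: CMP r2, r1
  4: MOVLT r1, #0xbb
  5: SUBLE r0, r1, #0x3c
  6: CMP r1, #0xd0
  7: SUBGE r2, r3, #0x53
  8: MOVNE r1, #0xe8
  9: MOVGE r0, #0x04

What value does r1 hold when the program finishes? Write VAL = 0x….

[0] flags=0010 → (cmp)
[1] flags=0010 PL?T → r1=0xf0
[2] flags=0010 HI?T → r2=0xff
[3] flags=0010 → (cmp)
[4] flags=0010 LT?F → skip
[5] flags=0010 LE?F → skip
[6] flags=0010 → (cmp)
[7] flags=0010 GE?T → r2=0xeb
[8] flags=0010 NE?T → r1=0xe8
[9] flags=0010 GE?T → r0=0x04

VAL = 0xe8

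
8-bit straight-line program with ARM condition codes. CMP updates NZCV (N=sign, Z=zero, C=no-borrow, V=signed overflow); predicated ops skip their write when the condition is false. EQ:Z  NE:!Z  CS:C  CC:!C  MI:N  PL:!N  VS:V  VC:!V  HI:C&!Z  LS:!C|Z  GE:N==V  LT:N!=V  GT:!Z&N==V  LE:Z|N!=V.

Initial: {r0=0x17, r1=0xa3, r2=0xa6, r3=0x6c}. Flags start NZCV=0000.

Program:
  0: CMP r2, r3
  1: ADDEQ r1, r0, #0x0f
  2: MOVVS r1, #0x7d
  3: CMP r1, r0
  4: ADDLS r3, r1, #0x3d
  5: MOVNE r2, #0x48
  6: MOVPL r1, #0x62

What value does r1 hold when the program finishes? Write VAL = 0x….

VAL = 0x62

0: ✓ CMP  NZCV=0011
1: · ADDEQ
2: ✓ MOVVS  r1←0x7d
3: ✓ CMP  NZCV=0010
4: · ADDLS
5: ✓ MOVNE  r2←0x48
6: ✓ MOVPL  r1←0x62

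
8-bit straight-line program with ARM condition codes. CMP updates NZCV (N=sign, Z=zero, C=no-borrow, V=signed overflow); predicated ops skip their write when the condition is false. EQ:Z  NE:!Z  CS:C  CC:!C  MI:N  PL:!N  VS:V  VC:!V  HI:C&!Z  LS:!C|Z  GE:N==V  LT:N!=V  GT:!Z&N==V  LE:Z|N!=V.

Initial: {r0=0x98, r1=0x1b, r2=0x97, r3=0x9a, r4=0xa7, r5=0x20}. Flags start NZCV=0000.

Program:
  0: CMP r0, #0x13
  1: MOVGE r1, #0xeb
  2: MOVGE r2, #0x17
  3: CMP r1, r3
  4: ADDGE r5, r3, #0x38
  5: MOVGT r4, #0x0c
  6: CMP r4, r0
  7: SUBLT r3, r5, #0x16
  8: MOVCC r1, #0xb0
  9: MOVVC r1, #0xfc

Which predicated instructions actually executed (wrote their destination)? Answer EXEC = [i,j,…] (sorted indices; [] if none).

0: ✓ CMP  NZCV=1010
1: · MOVGE
2: · MOVGE
3: ✓ CMP  NZCV=1001
4: ✓ ADDGE  r5←0xd2
5: ✓ MOVGT  r4←0x0c
6: ✓ CMP  NZCV=0000
7: · SUBLT
8: ✓ MOVCC  r1←0xb0
9: ✓ MOVVC  r1←0xfc

EXEC = [4,5,8,9]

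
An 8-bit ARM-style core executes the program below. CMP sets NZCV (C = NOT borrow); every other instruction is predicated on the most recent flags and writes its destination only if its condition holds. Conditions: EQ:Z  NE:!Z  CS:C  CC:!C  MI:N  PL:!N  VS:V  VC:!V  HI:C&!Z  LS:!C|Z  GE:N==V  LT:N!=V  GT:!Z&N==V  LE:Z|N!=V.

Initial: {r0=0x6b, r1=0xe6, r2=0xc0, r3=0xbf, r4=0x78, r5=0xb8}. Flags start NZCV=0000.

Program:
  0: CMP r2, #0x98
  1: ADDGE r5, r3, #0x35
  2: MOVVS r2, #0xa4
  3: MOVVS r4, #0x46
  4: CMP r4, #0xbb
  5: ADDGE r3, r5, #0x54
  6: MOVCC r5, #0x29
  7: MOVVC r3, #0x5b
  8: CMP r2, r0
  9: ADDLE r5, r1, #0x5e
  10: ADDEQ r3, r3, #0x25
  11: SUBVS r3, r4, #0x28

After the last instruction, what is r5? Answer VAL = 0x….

VAL = 0x44

0: ✓ CMP  NZCV=0010
1: ✓ ADDGE  r5←0xf4
2: · MOVVS
3: · MOVVS
4: ✓ CMP  NZCV=1001
5: ✓ ADDGE  r3←0x48
6: ✓ MOVCC  r5←0x29
7: · MOVVC
8: ✓ CMP  NZCV=0011
9: ✓ ADDLE  r5←0x44
10: · ADDEQ
11: ✓ SUBVS  r3←0x50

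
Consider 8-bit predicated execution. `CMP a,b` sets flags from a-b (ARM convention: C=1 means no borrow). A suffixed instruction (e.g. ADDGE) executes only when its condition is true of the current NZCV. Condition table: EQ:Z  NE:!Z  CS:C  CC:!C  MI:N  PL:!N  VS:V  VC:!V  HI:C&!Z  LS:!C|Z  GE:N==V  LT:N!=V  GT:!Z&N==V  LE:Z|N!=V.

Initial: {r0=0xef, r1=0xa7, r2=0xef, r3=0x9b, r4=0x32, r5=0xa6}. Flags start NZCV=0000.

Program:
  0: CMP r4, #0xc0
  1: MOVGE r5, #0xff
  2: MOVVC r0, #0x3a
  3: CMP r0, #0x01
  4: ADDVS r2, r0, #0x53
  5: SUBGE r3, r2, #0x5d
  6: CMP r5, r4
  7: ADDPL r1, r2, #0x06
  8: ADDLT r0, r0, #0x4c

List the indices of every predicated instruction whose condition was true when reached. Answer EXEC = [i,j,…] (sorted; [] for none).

EXEC = [1,2,5,8]

[0] flags=0000 → (cmp)
[1] flags=0000 GE?T → r5=0xff
[2] flags=0000 VC?T → r0=0x3a
[3] flags=0010 → (cmp)
[4] flags=0010 VS?F → skip
[5] flags=0010 GE?T → r3=0x92
[6] flags=1010 → (cmp)
[7] flags=1010 PL?F → skip
[8] flags=1010 LT?T → r0=0x86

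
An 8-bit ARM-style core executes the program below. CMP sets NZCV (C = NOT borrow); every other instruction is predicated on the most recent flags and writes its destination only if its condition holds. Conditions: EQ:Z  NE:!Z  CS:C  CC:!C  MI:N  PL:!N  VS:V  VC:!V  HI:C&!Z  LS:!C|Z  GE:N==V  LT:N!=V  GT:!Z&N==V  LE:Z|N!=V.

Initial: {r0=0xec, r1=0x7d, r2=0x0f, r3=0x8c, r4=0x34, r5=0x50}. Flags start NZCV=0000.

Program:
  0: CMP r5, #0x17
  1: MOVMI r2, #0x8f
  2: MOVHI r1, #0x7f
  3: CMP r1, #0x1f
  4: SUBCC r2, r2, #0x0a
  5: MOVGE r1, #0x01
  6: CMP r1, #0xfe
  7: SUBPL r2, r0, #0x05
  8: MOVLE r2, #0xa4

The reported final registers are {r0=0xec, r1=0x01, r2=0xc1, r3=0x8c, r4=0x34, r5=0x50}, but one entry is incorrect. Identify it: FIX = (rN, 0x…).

0: ✓ CMP  NZCV=0010
1: · MOVMI
2: ✓ MOVHI  r1←0x7f
3: ✓ CMP  NZCV=0010
4: · SUBCC
5: ✓ MOVGE  r1←0x01
6: ✓ CMP  NZCV=0000
7: ✓ SUBPL  r2←0xe7
8: · MOVLE

FIX = (r2, 0xe7)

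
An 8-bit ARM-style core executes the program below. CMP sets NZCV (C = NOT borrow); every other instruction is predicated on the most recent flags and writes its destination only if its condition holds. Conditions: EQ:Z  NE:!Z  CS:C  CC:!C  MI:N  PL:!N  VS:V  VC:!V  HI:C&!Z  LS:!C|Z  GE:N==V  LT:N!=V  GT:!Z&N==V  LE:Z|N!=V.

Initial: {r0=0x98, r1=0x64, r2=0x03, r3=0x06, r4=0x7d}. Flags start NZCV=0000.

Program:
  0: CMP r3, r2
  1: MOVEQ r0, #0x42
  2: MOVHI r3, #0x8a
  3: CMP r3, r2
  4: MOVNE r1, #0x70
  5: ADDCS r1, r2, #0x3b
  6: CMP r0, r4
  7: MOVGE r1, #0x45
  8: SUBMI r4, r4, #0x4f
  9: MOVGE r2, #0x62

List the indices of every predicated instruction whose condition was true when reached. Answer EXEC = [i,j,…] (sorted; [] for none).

EXEC = [2,4,5]

0: ✓ CMP  NZCV=0010
1: · MOVEQ
2: ✓ MOVHI  r3←0x8a
3: ✓ CMP  NZCV=1010
4: ✓ MOVNE  r1←0x70
5: ✓ ADDCS  r1←0x3e
6: ✓ CMP  NZCV=0011
7: · MOVGE
8: · SUBMI
9: · MOVGE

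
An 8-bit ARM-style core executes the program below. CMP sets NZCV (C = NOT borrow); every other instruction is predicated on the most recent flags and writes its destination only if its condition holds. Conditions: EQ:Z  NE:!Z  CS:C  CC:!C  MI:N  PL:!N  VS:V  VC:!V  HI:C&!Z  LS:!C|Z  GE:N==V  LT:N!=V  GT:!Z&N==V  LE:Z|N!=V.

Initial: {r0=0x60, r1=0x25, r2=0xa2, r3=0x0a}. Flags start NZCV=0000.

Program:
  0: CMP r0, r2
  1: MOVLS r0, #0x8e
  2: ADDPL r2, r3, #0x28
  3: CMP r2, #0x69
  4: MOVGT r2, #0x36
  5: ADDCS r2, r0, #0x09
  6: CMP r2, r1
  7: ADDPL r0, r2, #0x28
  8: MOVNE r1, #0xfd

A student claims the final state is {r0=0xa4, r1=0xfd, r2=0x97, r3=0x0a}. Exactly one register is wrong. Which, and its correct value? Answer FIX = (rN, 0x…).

[0] flags=1001 → (cmp)
[1] flags=1001 LS?T → r0=0x8e
[2] flags=1001 PL?F → skip
[3] flags=0011 → (cmp)
[4] flags=0011 GT?F → skip
[5] flags=0011 CS?T → r2=0x97
[6] flags=0011 → (cmp)
[7] flags=0011 PL?T → r0=0xbf
[8] flags=0011 NE?T → r1=0xfd

FIX = (r0, 0xbf)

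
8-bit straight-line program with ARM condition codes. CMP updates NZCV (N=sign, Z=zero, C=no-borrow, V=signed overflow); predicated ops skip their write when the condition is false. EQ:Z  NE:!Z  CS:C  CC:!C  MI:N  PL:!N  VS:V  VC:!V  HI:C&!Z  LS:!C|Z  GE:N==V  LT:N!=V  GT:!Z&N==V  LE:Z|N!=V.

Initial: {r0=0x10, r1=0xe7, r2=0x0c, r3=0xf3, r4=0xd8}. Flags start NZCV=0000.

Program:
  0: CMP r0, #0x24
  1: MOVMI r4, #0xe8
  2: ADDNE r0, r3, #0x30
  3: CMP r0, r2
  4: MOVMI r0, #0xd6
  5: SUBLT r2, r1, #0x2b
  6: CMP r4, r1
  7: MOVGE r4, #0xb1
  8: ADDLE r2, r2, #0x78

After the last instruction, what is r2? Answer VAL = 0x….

VAL = 0x0c

[0] flags=1000 → (cmp)
[1] flags=1000 MI?T → r4=0xe8
[2] flags=1000 NE?T → r0=0x23
[3] flags=0010 → (cmp)
[4] flags=0010 MI?F → skip
[5] flags=0010 LT?F → skip
[6] flags=0010 → (cmp)
[7] flags=0010 GE?T → r4=0xb1
[8] flags=0010 LE?F → skip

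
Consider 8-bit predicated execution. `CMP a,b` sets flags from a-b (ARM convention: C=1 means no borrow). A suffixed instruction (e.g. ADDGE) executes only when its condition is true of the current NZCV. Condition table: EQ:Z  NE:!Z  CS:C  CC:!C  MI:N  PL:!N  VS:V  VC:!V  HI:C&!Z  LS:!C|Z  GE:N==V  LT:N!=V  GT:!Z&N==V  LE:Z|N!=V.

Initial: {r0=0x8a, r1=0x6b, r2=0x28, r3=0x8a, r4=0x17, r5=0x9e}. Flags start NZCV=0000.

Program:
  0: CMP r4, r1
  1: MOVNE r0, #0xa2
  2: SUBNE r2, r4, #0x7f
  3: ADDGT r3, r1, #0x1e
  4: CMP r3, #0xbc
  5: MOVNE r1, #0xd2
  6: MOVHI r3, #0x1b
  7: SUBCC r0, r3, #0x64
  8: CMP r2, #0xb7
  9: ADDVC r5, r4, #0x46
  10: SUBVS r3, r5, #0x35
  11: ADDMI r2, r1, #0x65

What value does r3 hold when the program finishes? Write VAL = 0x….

0: ✓ CMP  NZCV=1000
1: ✓ MOVNE  r0←0xa2
2: ✓ SUBNE  r2←0x98
3: · ADDGT
4: ✓ CMP  NZCV=1000
5: ✓ MOVNE  r1←0xd2
6: · MOVHI
7: ✓ SUBCC  r0←0x26
8: ✓ CMP  NZCV=1000
9: ✓ ADDVC  r5←0x5d
10: · SUBVS
11: ✓ ADDMI  r2←0x37

VAL = 0x8a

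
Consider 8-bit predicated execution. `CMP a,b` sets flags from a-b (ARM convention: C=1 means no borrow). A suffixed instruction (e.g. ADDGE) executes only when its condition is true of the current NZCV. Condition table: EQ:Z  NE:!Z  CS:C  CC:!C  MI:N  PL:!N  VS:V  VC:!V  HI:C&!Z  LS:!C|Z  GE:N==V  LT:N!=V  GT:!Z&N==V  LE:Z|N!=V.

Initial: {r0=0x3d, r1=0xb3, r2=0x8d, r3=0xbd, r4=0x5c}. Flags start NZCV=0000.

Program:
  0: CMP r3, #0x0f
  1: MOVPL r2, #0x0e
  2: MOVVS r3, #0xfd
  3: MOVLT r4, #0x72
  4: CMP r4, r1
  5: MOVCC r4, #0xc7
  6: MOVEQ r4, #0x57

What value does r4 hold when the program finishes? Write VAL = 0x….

[0] flags=1010 → (cmp)
[1] flags=1010 PL?F → skip
[2] flags=1010 VS?F → skip
[3] flags=1010 LT?T → r4=0x72
[4] flags=1001 → (cmp)
[5] flags=1001 CC?T → r4=0xc7
[6] flags=1001 EQ?F → skip

VAL = 0xc7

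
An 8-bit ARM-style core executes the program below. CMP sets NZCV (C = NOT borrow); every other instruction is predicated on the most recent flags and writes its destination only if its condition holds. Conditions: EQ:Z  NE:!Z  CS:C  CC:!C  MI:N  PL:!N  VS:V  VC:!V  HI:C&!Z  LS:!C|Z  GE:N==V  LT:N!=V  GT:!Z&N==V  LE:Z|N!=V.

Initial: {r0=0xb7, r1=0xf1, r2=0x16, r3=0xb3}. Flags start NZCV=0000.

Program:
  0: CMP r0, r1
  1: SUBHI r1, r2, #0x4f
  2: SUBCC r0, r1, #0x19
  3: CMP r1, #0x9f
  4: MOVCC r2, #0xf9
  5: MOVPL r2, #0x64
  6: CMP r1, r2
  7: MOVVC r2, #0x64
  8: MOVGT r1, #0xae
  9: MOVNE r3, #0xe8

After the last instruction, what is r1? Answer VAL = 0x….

VAL = 0xf1

0: ✓ CMP  NZCV=1000
1: · SUBHI
2: ✓ SUBCC  r0←0xd8
3: ✓ CMP  NZCV=0010
4: · MOVCC
5: ✓ MOVPL  r2←0x64
6: ✓ CMP  NZCV=1010
7: ✓ MOVVC  r2←0x64
8: · MOVGT
9: ✓ MOVNE  r3←0xe8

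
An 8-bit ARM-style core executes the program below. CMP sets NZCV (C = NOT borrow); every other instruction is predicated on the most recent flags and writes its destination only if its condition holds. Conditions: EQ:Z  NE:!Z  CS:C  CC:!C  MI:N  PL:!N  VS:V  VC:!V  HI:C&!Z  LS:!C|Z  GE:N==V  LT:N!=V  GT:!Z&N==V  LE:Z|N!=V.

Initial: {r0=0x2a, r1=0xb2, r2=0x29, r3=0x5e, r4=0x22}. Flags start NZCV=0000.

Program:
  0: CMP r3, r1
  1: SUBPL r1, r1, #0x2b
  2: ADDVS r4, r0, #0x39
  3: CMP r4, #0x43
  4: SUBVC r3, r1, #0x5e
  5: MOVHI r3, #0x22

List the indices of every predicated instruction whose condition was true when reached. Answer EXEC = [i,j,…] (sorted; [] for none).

EXEC = [2,4,5]

[0] flags=1001 → (cmp)
[1] flags=1001 PL?F → skip
[2] flags=1001 VS?T → r4=0x63
[3] flags=0010 → (cmp)
[4] flags=0010 VC?T → r3=0x54
[5] flags=0010 HI?T → r3=0x22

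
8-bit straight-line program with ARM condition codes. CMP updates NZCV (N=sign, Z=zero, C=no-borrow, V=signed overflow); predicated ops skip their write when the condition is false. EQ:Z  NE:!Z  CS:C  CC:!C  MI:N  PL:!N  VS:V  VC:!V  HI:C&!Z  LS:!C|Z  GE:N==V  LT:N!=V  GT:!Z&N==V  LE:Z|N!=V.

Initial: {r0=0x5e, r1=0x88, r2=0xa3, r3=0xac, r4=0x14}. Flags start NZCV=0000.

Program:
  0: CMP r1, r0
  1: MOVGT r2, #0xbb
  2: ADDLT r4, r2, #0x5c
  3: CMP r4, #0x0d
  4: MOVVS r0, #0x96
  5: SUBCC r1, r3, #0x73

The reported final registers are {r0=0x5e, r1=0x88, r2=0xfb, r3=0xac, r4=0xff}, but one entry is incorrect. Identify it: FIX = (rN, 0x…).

[0] flags=0011 → (cmp)
[1] flags=0011 GT?F → skip
[2] flags=0011 LT?T → r4=0xff
[3] flags=1010 → (cmp)
[4] flags=1010 VS?F → skip
[5] flags=1010 CC?F → skip

FIX = (r2, 0xa3)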